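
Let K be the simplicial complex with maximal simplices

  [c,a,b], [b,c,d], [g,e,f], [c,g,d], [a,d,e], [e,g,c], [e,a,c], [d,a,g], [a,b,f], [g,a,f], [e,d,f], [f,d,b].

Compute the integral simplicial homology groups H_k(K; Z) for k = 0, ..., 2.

Order the vertices as a < b < c < d < e < f < g. Listing each simplex with vertices in this order, K has dimension 2 with simplices:

  0-simplices (7): a, b, c, d, e, f, g
  1-simplices (18): ab, ac, ad, ae, af, ag, bc, bd, bf, cd, ce, cg, de, df, dg, ef, eg, fg
  2-simplices (12): abc, abf, ace, ade, adg, afg, bcd, bdf, cdg, ceg, def, efg

Hence C_0 ≅ Z^7, C_1 ≅ Z^18, C_2 ≅ Z^12.

Boundary ∂_1: C_1 → C_0 is given by ∂[p,q] = [q] − [p]. For instance
  ∂ae = e − a.
The 7×18 boundary matrix has rank 6 and Smith normal form diag(1,1,1,1,1,1).

The boundary map ∂_2: C_2 → C_1 maps a triangle to the signed sum of its edges. For instance
  ∂def = ef − df + de,
  ∂abc = bc − ac + ab.
As a 18×12 matrix over Z this has rank 12, with invariant factors (1,1,1,1,1,1,1,1,1,1,1,2).

From H_k ≅ ker(∂_k) / im(∂_{k+1}) we obtain:

  H_0: rank C_0 − rank ∂_1 = 7 − 6 = 1, and the invariant factors of ∂_1 are all 1, so H_0 = Z.
  H_1: rank ker ∂_1 − rank ∂_2 = (18 − 6) − 12 = 0, and ∂_2 has invariant factor 2 > 1, so H_1 = Z/2.
  H_2: rank ker ∂_2 − rank ∂_3 = (12 − 12) − 0 = 0, and there is no ∂_3, so H_2 = 0.

H_0 ≅ Z,  H_1 ≅ Z/2,  H_2 = 0.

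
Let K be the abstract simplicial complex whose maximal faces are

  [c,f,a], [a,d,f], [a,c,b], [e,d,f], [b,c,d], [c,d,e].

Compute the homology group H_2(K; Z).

H_2 = 0.

Order the vertices as a < b < c < d < e < f. Listing each simplex with vertices in this order, K has dimension 2 with simplices:

  0-simplices (6): a, b, c, d, e, f
  1-simplices (12): ab, ac, ad, af, bc, bd, cd, ce, cf, de, df, ef
  2-simplices (6): abc, acf, adf, bcd, cde, def

Hence C_0 ≅ Z^6, C_1 ≅ Z^12, C_2 ≅ Z^6.

Boundary ∂_1: C_1 → C_0 sends each edge [p,q] (with p < q) to q − p. For instance
  ∂ce = e − c.
The resulting 6×12 matrix has rank 5, and its Smith normal form has invariant factors (1,1,1,1,1).

The boundary map ∂_2: C_2 → C_1 maps a triangle to the signed sum of its edges. For instance
  ∂abc = bc − ac + ab,
  ∂def = ef − df + de.
The 12×6 boundary matrix has rank 6 and Smith normal form diag(1,1,1,1,1,1).

Computing H_k = (kernel of ∂_k) / (image of ∂_{k+1}):

  H_2: rank ker ∂_2 − rank ∂_3 = (6 − 6) − 0 = 0, and there is no ∂_3, so H_2 = 0.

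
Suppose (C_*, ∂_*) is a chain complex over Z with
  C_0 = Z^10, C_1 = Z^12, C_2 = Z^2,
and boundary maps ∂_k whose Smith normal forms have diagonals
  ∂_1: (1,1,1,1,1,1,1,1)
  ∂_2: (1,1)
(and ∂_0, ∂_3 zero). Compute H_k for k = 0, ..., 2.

H_0: b_0 = 10 − 0 − 8 = 2; torsion from ∂_1 factors > 1: none. So H_0 ≅ Z^2.
H_1: b_1 = 12 − 8 − 2 = 2; torsion from ∂_2 factors > 1: none. So H_1 ≅ Z^2.
H_2: b_2 = 2 − 2 − 0 = 0; torsion from ∂_3 factors > 1: none. So H_2 ≅ 0.

H_0 ≅ Z^2,  H_1 ≅ Z^2,  H_2 = 0.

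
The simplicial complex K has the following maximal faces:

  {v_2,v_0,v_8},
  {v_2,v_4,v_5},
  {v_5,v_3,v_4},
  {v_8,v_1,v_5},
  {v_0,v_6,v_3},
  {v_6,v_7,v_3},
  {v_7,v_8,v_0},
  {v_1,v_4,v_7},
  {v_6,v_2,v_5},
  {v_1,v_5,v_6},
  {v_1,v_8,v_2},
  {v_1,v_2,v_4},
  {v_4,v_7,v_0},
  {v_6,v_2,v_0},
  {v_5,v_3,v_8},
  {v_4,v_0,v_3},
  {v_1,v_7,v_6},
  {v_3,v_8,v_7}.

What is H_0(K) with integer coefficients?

K has 9 vertices, 27 edges, 18 triangles.
rank ∂_0 = 0, rank ∂_1 = 8 ⇒ b_0 = 9 − 0 − 8 = 1; all invariant factors of ∂_1 are 1 so no torsion. So H_0 = Z.

H_0 ≅ Z.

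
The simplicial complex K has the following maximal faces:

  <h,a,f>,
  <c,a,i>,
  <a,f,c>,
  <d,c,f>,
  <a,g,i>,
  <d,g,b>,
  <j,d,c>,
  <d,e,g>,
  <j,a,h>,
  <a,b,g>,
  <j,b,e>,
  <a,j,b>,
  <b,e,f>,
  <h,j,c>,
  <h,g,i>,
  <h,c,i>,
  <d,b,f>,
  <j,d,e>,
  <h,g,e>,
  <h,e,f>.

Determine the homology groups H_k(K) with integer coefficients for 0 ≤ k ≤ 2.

We work with the vertex ordering a < b < c < d < e < f < g < h < i < j. The simplices of K, each written with vertices in increasing order, are:

  0-simplices (10): a, b, c, d, e, f, g, h, i, j
  1-simplices (30): ab, ac, af, ag, ah, ai, aj, bd, be, bf, bg, bj, cd, cf, ch, ci, cj, de, df, dg, dj, ef, eg, eh, ej, fh, gh, gi, hi, hj
  2-simplices (20): abg, abj, acf, aci, afh, agi, ahj, bdf, bdg, bef, bej, cdf, cdj, chi, chj, deg, dej, efh, egh, ghi

Hence C_0 ≅ Z^10, C_1 ≅ Z^30, C_2 ≅ Z^20.

Boundary ∂_1: C_1 → C_0 sends each edge [p,q] (with p < q) to q − p. For instance
  ∂cf = f − c.
The 10×30 boundary matrix has rank 9 and Smith normal form diag(1,1,1,1,1,1,1,1,1).

The boundary map ∂_2: C_2 → C_1 maps a triangle to the signed sum of its edges. For instance
  ∂chj = hj − cj + ch,
  ∂aci = ci − ai + ac.
This gives a 30×20 integer matrix of rank 20; reducing to Smith normal form yields diagonal entries (1,1,1,1,1,1,1,1,1,1,1,1,1,1,1,1,1,1,1,2).

Now H_k = ker ∂_k / im ∂_{k+1}, so:

  H_0: rank C_0 − rank ∂_1 = 10 − 9 = 1, and the invariant factors of ∂_1 are all 1, so H_0 ≅ Z.
  H_1: rank ker ∂_1 − rank ∂_2 = (30 − 9) − 20 = 1, and ∂_2 has invariant factor 2 > 1, so H_1 ≅ Z ⊕ Z/2Z.
  H_2: rank ker ∂_2 − rank ∂_3 = (20 − 20) − 0 = 0, and there is no ∂_3, so H_2 ≅ 0.

H_0 ≅ Z,  H_1 ≅ Z ⊕ Z/2Z,  H_2 = 0.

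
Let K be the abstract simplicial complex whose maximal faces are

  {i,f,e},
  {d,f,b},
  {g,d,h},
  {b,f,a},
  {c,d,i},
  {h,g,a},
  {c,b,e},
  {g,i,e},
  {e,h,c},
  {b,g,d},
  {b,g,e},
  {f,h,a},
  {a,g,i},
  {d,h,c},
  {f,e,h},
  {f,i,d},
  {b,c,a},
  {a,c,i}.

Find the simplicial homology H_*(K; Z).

H_0 ≅ Z,  H_1 ≅ Z^2,  H_2 ≅ Z.

We work with the vertex ordering a < b < c < d < e < f < g < h < i. The simplices of K, each written with vertices in increasing order, are:

  0-simplices (9): a, b, c, d, e, f, g, h, i
  1-simplices (27): ab, ac, af, ag, ah, ai, bc, bd, be, bf, bg, cd, ce, ch, ci, df, dg, dh, di, ef, eg, eh, ei, fh, fi, gh, gi
  2-simplices (18): abc, abf, aci, afh, agh, agi, bce, bdf, bdg, beg, cdh, cdi, ceh, dfi, dgh, efh, efi, egi

giving chain groups C_0 ≅ Z^9, C_1 ≅ Z^27, C_2 ≅ Z^18.

The boundary map ∂_1: C_1 → C_0 is given by ∂[p,q] = [q] − [p]. For instance
  ∂gh = h − g.
The 9×27 boundary matrix has rank 8 and Smith normal form diag(1,1,1,1,1,1,1,1).

The boundary map ∂_2: C_2 → C_1 maps a triangle to the signed sum of its edges. For instance
  ∂agi = gi − ai + ag,
  ∂beg = eg − bg + be.
This gives a 27×18 integer matrix of rank 17; reducing to Smith normal form yields diagonal entries (1,1,1,1,1,1,1,1,1,1,1,1,1,1,1,1,1).

Computing H_k = (kernel of ∂_k) / (image of ∂_{k+1}):

  H_0: rank C_0 − rank ∂_1 = 9 − 8 = 1, and the invariant factors of ∂_1 are all 1, so H_0 ≅ Z.
  H_1: rank ker ∂_1 − rank ∂_2 = (27 − 8) − 17 = 2, and the invariant factors of ∂_2 are all 1, so H_1 ≅ Z^2.
  H_2: rank ker ∂_2 − rank ∂_3 = (18 − 17) − 0 = 1, and there is no ∂_3, so H_2 ≅ Z.

(K is a triangulation of the torus T^2.)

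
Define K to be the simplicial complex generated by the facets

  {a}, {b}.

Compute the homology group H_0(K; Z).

Take the total order a < b on the vertex set. Then K (dimension 0) consists of the simplices:

  0-simplices (2): a, b

so the chain groups are C_0 ≅ Z^2.

Now H_k = ker ∂_k / im ∂_{k+1}, so:

  H_0: rank C_0 − rank ∂_1 = 2 − 0 = 2, and there is no ∂_1, so H_0 = Z^2.

(K is a triangulation of a set of 2 points.)

H_0 = Z^2.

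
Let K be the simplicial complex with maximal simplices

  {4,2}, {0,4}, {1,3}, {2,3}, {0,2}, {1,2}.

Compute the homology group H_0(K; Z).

H_0 ≅ Z.

Fix the vertex order 0 < 1 < 2 < 3 < 4 and write every simplex with vertices in increasing order. Then dim K = 1 and the simplices of K are:

  0-simplices (5): [0], [1], [2], [3], [4]
  1-simplices (6): [0,2], [0,4], [1,2], [1,3], [2,3], [2,4]

Hence C_0 ≅ Z^5, C_1 ≅ Z^6.

Boundary ∂_1: C_1 → C_0 is given by ∂[p,q] = [q] − [p]. For instance
  ∂[1,2] = [2] − [1].
The resulting 5×6 matrix has rank 4, and its Smith normal form has invariant factors (1,1,1,1).

Reading off H_k = ker ∂_k / im ∂_{k+1}:

  H_0: rank C_0 − rank ∂_1 = 5 − 4 = 1, and the invariant factors of ∂_1 are all 1, so H_0 = Z.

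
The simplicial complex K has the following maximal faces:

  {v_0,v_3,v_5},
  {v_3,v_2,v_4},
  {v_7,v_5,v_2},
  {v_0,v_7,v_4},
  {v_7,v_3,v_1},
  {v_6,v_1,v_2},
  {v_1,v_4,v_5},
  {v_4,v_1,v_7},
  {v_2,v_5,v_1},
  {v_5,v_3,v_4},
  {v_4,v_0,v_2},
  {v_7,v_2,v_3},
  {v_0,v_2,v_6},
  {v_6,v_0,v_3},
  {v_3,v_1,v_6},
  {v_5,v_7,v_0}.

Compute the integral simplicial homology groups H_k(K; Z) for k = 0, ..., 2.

H_0 = Z,  H_1 = Z^2,  H_2 = Z.

Fix the vertex order v_0 < v_1 < v_2 < v_3 < v_4 < v_5 < v_6 < v_7 and write every simplex with vertices in increasing order. Then dim K = 2 and the simplices of K are:

  0-simplices (8): [v_0], [v_1], [v_2], [v_3], [v_4], [v_5], [v_6], [v_7]
  1-simplices (24): (24 of them)
  2-simplices (16): (16 of them)

so the chain groups are C_0 ≅ Z^8, C_1 ≅ Z^24, C_2 ≅ Z^16.

The boundary map ∂_1: C_1 → C_0 sends each edge [p,q] (with p < q) to q − p.
This gives a 8×24 integer matrix of rank 7; reducing to Smith normal form yields diagonal entries (1,1,1,1,1,1,1).

∂_2: C_2 → C_1 acts by ∂[p,q,r] = [q,r] − [p,r] + [p,q]. For instance
  ∂[v_1,v_2,v_6] = [v_2,v_6] − [v_1,v_6] + [v_1,v_2],
  ∂[v_0,v_2,v_6] = [v_2,v_6] − [v_0,v_6] + [v_0,v_2].
The 24×16 boundary matrix has rank 15 and Smith normal form diag(1,1,1,1,1,1,1,1,1,1,1,1,1,1,1).

Reading off H_k = ker ∂_k / im ∂_{k+1}:

  H_0: rank C_0 − rank ∂_1 = 8 − 7 = 1, and the invariant factors of ∂_1 are all 1, so H_0 ≅ Z.
  H_1: rank ker ∂_1 − rank ∂_2 = (24 − 7) − 15 = 2, and the invariant factors of ∂_2 are all 1, so H_1 ≅ Z^2.
  H_2: rank ker ∂_2 − rank ∂_3 = (16 − 15) − 0 = 1, and there is no ∂_3, so H_2 ≅ Z.

As a check, the Euler characteristic is 8 − 24 + 16 = 0, which agrees with 1 − 2 + 1 = 0.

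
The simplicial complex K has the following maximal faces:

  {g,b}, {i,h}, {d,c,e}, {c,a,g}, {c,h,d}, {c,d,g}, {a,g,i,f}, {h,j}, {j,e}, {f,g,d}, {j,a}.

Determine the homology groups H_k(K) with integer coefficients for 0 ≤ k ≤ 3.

Fix the vertex order a < b < c < d < e < f < g < h < i < j and write every simplex with vertices in increasing order. Then dim K = 3 and the simplices of K are:

  0-simplices (10): a, b, c, d, e, f, g, h, i, j
  1-simplices (20): ac, af, ag, ai, aj, bg, cd, ce, cg, ch, de, df, dg, dh, ej, fg, fi, gi, hi, hj
  2-simplices (9): acg, afg, afi, agi, cde, cdg, cdh, dfg, fgi
  3-simplices (1): afgi

giving chain groups C_0 ≅ Z^10, C_1 ≅ Z^20, C_2 ≅ Z^9, C_3 ≅ Z^1.

∂_1: C_1 → C_0 sends each edge [p,q] (with p < q) to q − p.
This gives a 10×20 integer matrix of rank 9; reducing to Smith normal form yields diagonal entries (1,1,1,1,1,1,1,1,1).

Boundary ∂_2: C_2 → C_1 maps a triangle to the signed sum of its edges. For instance
  ∂fgi = gi − fi + fg,
  ∂acg = cg − ag + ac.
The resulting 20×9 matrix has rank 8, and its Smith normal form has invariant factors (1,1,1,1,1,1,1,1).

Boundary ∂_3: C_3 → C_2 sends each 3-simplex σ to the alternating sum Σ_i (−1)^i (σ with its i-th vertex removed). For instance
  ∂afgi = fgi − agi + afi − afg.
The 9×1 boundary matrix has rank 1 and Smith normal form diag(1).

Computing H_k = (kernel of ∂_k) / (image of ∂_{k+1}):

  H_0: rank C_0 − rank ∂_1 = 10 − 9 = 1, and the invariant factors of ∂_1 are all 1, so H_0 ≅ Z.
  H_1: rank ker ∂_1 − rank ∂_2 = (20 − 9) − 8 = 3, and the invariant factors of ∂_2 are all 1, so H_1 ≅ Z^3.
  H_2: rank ker ∂_2 − rank ∂_3 = (9 − 8) − 1 = 0, and the invariant factors of ∂_3 are all 1, so H_2 ≅ 0.
  H_3: rank ker ∂_3 − rank ∂_4 = (1 − 1) − 0 = 0, and there is no ∂_4, so H_3 ≅ 0.

As a check, the Euler characteristic is 10 − 20 + 9 − 1 = -2, which agrees with 1 − 3 + 0 − 0 = -2.

H_0 ≅ Z,  H_1 ≅ Z^3,  H_2 = 0,  H_3 = 0.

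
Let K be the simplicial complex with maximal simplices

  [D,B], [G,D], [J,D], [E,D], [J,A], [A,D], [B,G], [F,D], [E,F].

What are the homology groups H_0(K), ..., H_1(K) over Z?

H_0 ≅ Z,  H_1 ≅ Z^3.

Fix the vertex order A < B < D < E < F < G < J and write every simplex with vertices in increasing order. Then dim K = 1 and the simplices of K are:

  0-simplices (7): A, B, D, E, F, G, J
  1-simplices (9): AD, AJ, BD, BG, DE, DF, DG, DJ, EF

Hence C_0 ≅ Z^7, C_1 ≅ Z^9.

Boundary ∂_1: C_1 → C_0 sends each edge [p,q] (with p < q) to q − p. For instance
  ∂DG = G − D.
The 7×9 boundary matrix has rank 6 and Smith normal form diag(1,1,1,1,1,1).

Computing H_k = (kernel of ∂_k) / (image of ∂_{k+1}):

  H_0: rank C_0 − rank ∂_1 = 7 − 6 = 1, and the invariant factors of ∂_1 are all 1, so H_0 ≅ Z.
  H_1: rank ker ∂_1 − rank ∂_2 = (9 − 6) − 0 = 3, and there is no ∂_2, so H_1 ≅ Z^3.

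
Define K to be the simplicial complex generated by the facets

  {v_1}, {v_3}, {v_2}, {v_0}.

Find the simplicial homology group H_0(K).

H_0 ≅ Z^4.

Order the vertices as v_0 < v_1 < v_2 < v_3. Listing each simplex with vertices in this order, K has dimension 0 with simplices:

  0-simplices (4): [v_0], [v_1], [v_2], [v_3]

so the chain groups are C_0 ≅ Z^4.

From H_k ≅ ker(∂_k) / im(∂_{k+1}) we obtain:

  H_0: rank C_0 − rank ∂_1 = 4 − 0 = 4, and there is no ∂_1, so H_0 = Z^4.

(K is a triangulation of a set of 4 points.)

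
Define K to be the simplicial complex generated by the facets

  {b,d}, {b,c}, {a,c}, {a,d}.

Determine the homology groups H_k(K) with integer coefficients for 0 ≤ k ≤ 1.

H_0 ≅ Z,  H_1 ≅ Z.

We work with the vertex ordering a < b < c < d. The simplices of K, each written with vertices in increasing order, are:

  0-simplices (4): a, b, c, d
  1-simplices (4): ac, ad, bc, bd

Hence C_0 ≅ Z^4, C_1 ≅ Z^4.

The boundary map ∂_1: C_1 → C_0 is given by ∂[p,q] = [q] − [p]. For instance
  ∂bd = d − b.
The 4×4 boundary matrix has rank 3 and Smith normal form diag(1,1,1).

Computing H_k = (kernel of ∂_k) / (image of ∂_{k+1}):

  H_0: rank C_0 − rank ∂_1 = 4 − 3 = 1, and the invariant factors of ∂_1 are all 1, so H_0 ≅ Z.
  H_1: rank ker ∂_1 − rank ∂_2 = (4 − 3) − 0 = 1, and there is no ∂_2, so H_1 ≅ Z.

(K is a triangulation of the circle S^1.)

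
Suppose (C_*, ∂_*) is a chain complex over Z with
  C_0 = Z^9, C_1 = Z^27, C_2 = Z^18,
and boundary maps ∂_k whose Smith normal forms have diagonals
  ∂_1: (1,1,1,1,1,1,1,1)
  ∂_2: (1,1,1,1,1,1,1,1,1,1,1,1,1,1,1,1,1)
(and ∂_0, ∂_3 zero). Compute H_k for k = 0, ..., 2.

H_0 ≅ Z,  H_1 ≅ Z^2,  H_2 ≅ Z.

H_0: b_0 = 9 − 0 − 8 = 1; torsion from ∂_1 factors > 1: none. So H_0 ≅ Z.
H_1: b_1 = 27 − 8 − 17 = 2; torsion from ∂_2 factors > 1: none. So H_1 ≅ Z^2.
H_2: b_2 = 18 − 17 − 0 = 1; torsion from ∂_3 factors > 1: none. So H_2 ≅ Z.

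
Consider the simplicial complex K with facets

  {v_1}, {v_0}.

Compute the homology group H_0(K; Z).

H_0 = Z^2.

We work with the vertex ordering v_0 < v_1. The simplices of K, each written with vertices in increasing order, are:

  0-simplices (2): [v_0], [v_1]

giving chain groups C_0 ≅ Z^2.

Computing H_k = (kernel of ∂_k) / (image of ∂_{k+1}):

  H_0: rank C_0 − rank ∂_1 = 2 − 0 = 2, and there is no ∂_1, so H_0 = Z^2.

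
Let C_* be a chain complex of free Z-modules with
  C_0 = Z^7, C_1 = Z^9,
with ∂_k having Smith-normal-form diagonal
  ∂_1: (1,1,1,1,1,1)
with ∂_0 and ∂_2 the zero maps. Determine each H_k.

H_0: b_0 = 7 − 0 − 6 = 1; torsion from ∂_1 factors > 1: none. So H_0 ≅ Z.
H_1: b_1 = 9 − 6 − 0 = 3; torsion from ∂_2 factors > 1: none. So H_1 ≅ Z^3.

H_0 ≅ Z,  H_1 ≅ Z^3.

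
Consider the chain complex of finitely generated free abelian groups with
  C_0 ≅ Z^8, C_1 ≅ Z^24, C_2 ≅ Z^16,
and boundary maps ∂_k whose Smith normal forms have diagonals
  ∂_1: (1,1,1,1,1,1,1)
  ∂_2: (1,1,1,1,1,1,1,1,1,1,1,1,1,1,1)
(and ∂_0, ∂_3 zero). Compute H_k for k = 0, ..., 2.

H_0 ≅ Z,  H_1 ≅ Z^2,  H_2 ≅ Z.

H_0: b_0 = 8 − 0 − 7 = 1; torsion from ∂_1 factors > 1: none. So H_0 ≅ Z.
H_1: b_1 = 24 − 7 − 15 = 2; torsion from ∂_2 factors > 1: none. So H_1 ≅ Z^2.
H_2: b_2 = 16 − 15 − 0 = 1; torsion from ∂_3 factors > 1: none. So H_2 ≅ Z.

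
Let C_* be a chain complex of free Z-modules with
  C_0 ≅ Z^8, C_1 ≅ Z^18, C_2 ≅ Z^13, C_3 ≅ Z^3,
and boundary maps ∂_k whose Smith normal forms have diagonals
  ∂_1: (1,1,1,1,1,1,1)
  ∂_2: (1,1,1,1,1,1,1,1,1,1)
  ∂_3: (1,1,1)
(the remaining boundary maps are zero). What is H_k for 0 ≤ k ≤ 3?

H_0 ≅ Z,  H_1 ≅ Z,  H_2 = 0,  H_3 = 0.

H_0: b_0 = 8 − 0 − 7 = 1; torsion from ∂_1 factors > 1: none. So H_0 ≅ Z.
H_1: b_1 = 18 − 7 − 10 = 1; torsion from ∂_2 factors > 1: none. So H_1 ≅ Z.
H_2: b_2 = 13 − 10 − 3 = 0; torsion from ∂_3 factors > 1: none. So H_2 ≅ 0.
H_3: b_3 = 3 − 3 − 0 = 0; torsion from ∂_4 factors > 1: none. So H_3 ≅ 0.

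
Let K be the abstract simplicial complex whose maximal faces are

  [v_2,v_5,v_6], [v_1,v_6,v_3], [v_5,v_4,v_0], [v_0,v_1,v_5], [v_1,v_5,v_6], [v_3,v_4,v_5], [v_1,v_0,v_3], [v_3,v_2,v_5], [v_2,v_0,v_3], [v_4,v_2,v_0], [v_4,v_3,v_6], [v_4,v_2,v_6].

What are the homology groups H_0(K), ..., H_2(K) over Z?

H_0 ≅ Z,  H_1 ≅ Z/2Z,  H_2 = 0.

Fix the vertex order v_0 < v_1 < v_2 < v_3 < v_4 < v_5 < v_6 and write every simplex with vertices in increasing order. Then dim K = 2 and the simplices of K are:

  0-simplices (7): [v_0], [v_1], [v_2], [v_3], [v_4], [v_5], [v_6]
  1-simplices (18): (18 of them)
  2-simplices (12): (12 of them)

Hence C_0 ≅ Z^7, C_1 ≅ Z^18, C_2 ≅ Z^12.

The boundary map ∂_1: C_1 → C_0 maps an edge to its endpoints' difference, ∂[p,q] = q − p.
This gives a 7×18 integer matrix of rank 6; reducing to Smith normal form yields diagonal entries (1,1,1,1,1,1).

∂_2: C_2 → C_1 acts by ∂[p,q,r] = [q,r] − [p,r] + [p,q]. For instance
  ∂[v_0,v_2,v_3] = [v_2,v_3] − [v_0,v_3] + [v_0,v_2],
  ∂[v_2,v_5,v_6] = [v_5,v_6] − [v_2,v_6] + [v_2,v_5].
As a 18×12 matrix over Z this has rank 12, with invariant factors (1,1,1,1,1,1,1,1,1,1,1,2).

Reading off H_k = ker ∂_k / im ∂_{k+1}:

  H_0: rank C_0 − rank ∂_1 = 7 − 6 = 1, and the invariant factors of ∂_1 are all 1, so H_0 ≅ Z.
  H_1: rank ker ∂_1 − rank ∂_2 = (18 − 6) − 12 = 0, and ∂_2 has invariant factor 2 > 1, so H_1 ≅ Z/2Z.
  H_2: rank ker ∂_2 − rank ∂_3 = (12 − 12) − 0 = 0, and there is no ∂_3, so H_2 ≅ 0.

As a check, the Euler characteristic is 7 − 18 + 12 = 1, which agrees with 1 − 0 + 0 = 1.
(K is a triangulation of the real projective plane RP^2.)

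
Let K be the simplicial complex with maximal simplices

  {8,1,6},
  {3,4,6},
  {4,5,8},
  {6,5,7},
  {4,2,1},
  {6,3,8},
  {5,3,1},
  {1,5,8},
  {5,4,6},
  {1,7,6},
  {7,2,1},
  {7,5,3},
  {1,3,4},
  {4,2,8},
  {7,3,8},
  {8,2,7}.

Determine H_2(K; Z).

Take the total order 1 < 2 < 3 < 4 < 5 < 6 < 7 < 8 on the vertex set. Then K (dimension 2) consists of the simplices:

  0-simplices (8): [1], [2], [3], [4], [5], [6], [7], [8]
  1-simplices (24): (24 of them)
  2-simplices (16): [1,2,4], [1,2,7], [1,3,4], [1,3,5], [1,5,8], [1,6,7], [1,6,8], [2,4,8], [2,7,8], [3,4,6], [3,5,7], [3,6,8], [3,7,8], [4,5,6], [4,5,8], [5,6,7]

so the chain groups are C_0 ≅ Z^8, C_1 ≅ Z^24, C_2 ≅ Z^16.

∂_1: C_1 → C_0 maps an edge to its endpoints' difference, ∂[p,q] = q − p. For instance
  ∂[5,8] = [8] − [5].
The resulting 8×24 matrix has rank 7, and its Smith normal form has invariant factors (1,1,1,1,1,1,1).

Boundary ∂_2: C_2 → C_1 acts by ∂[p,q,r] = [q,r] − [p,r] + [p,q]. For instance
  ∂[1,6,7] = [6,7] − [1,7] + [1,6],
  ∂[1,6,8] = [6,8] − [1,8] + [1,6].
This gives a 24×16 integer matrix of rank 15; reducing to Smith normal form yields diagonal entries (1,1,1,1,1,1,1,1,1,1,1,1,1,1,1).

From H_k ≅ ker(∂_k) / im(∂_{k+1}) we obtain:

  H_2: rank ker ∂_2 − rank ∂_3 = (16 − 15) − 0 = 1, and there is no ∂_3, so H_2 ≅ Z.

(K is a triangulation of the torus T^2.)

H_2 = Z.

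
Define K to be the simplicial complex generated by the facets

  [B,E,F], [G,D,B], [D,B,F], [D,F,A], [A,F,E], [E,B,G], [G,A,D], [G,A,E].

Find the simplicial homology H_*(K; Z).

Order the vertices as A < B < D < E < F < G. Listing each simplex with vertices in this order, K has dimension 2 with simplices:

  0-simplices (6): A, B, D, E, F, G
  1-simplices (12): AD, AE, AF, AG, BD, BE, BF, BG, DF, DG, EF, EG
  2-simplices (8): ADF, ADG, AEF, AEG, BDF, BDG, BEF, BEG

so the chain groups are C_0 ≅ Z^6, C_1 ≅ Z^12, C_2 ≅ Z^8.

Boundary ∂_1: C_1 → C_0 sends each edge [p,q] (with p < q) to q − p. For instance
  ∂BG = G − B.
The resulting 6×12 matrix has rank 5, and its Smith normal form has invariant factors (1,1,1,1,1).

Boundary ∂_2: C_2 → C_1 maps a triangle to the signed sum of its edges. For instance
  ∂BDG = DG − BG + BD,
  ∂BEG = EG − BG + BE.
As a 12×8 matrix over Z this has rank 7, with invariant factors (1,1,1,1,1,1,1).

Computing H_k = (kernel of ∂_k) / (image of ∂_{k+1}):

  H_0: rank C_0 − rank ∂_1 = 6 − 5 = 1, and the invariant factors of ∂_1 are all 1, so H_0 = Z.
  H_1: rank ker ∂_1 − rank ∂_2 = (12 − 5) − 7 = 0, and the invariant factors of ∂_2 are all 1, so H_1 = 0.
  H_2: rank ker ∂_2 − rank ∂_3 = (8 − 7) − 0 = 1, and there is no ∂_3, so H_2 = Z.

(K is a triangulation of the 2-sphere S^2.)

H_0 = Z,  H_1 = 0,  H_2 = Z.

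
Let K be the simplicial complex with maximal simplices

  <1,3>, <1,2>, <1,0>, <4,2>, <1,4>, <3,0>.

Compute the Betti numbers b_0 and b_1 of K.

b_0 = 1, b_1 = 2.

We work with the vertex ordering 0 < 1 < 2 < 3 < 4. The simplices of K, each written with vertices in increasing order, are:

  0-simplices (5): [0], [1], [2], [3], [4]
  1-simplices (6): [0,1], [0,3], [1,2], [1,3], [1,4], [2,4]

giving chain groups C_0 ≅ Z^5, C_1 ≅ Z^6.

Boundary ∂_1: C_1 → C_0 is given by ∂[p,q] = [q] − [p].
This gives a 5×6 integer matrix of rank 4; reducing to Smith normal form yields diagonal entries (1,1,1,1).

From H_k ≅ ker(∂_k) / im(∂_{k+1}) we obtain:

  H_0: rank C_0 − rank ∂_1 = 5 − 4 = 1, and the invariant factors of ∂_1 are all 1, so H_0 = Z.
  H_1: rank ker ∂_1 − rank ∂_2 = (6 − 4) − 0 = 2, and there is no ∂_2, so H_1 = Z^2.

(K is a triangulation of a wedge of 2 circles.)

Hence the Betti numbers are b_0 = 1, b_1 = 2.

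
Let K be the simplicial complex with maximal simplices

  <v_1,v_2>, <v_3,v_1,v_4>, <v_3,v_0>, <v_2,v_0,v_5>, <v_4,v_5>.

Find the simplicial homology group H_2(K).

Order the vertices as v_0 < v_1 < v_2 < v_3 < v_4 < v_5. Listing each simplex with vertices in this order, K has dimension 2 with simplices:

  0-simplices (6): [v_0], [v_1], [v_2], [v_3], [v_4], [v_5]
  1-simplices (9): [v_0,v_2], [v_0,v_3], [v_0,v_5], [v_1,v_2], [v_1,v_3], [v_1,v_4], [v_2,v_5], [v_3,v_4], [v_4,v_5]
  2-simplices (2): [v_0,v_2,v_5], [v_1,v_3,v_4]

Hence C_0 ≅ Z^6, C_1 ≅ Z^9, C_2 ≅ Z^2.

Boundary ∂_1: C_1 → C_0 sends each edge [p,q] (with p < q) to q − p.
This gives a 6×9 integer matrix of rank 5; reducing to Smith normal form yields diagonal entries (1,1,1,1,1).

∂_2: C_2 → C_1 sends each 2-simplex [p,q,r] to [q,r] − [p,r] + [p,q]. For instance
  ∂[v_0,v_2,v_5] = [v_2,v_5] − [v_0,v_5] + [v_0,v_2],
  ∂[v_1,v_3,v_4] = [v_3,v_4] − [v_1,v_4] + [v_1,v_3].
This gives a 9×2 integer matrix of rank 2; reducing to Smith normal form yields diagonal entries (1,1).

From H_k ≅ ker(∂_k) / im(∂_{k+1}) we obtain:

  H_2: rank ker ∂_2 − rank ∂_3 = (2 − 2) − 0 = 0, and there is no ∂_3, so H_2 ≅ 0.

H_2 = 0.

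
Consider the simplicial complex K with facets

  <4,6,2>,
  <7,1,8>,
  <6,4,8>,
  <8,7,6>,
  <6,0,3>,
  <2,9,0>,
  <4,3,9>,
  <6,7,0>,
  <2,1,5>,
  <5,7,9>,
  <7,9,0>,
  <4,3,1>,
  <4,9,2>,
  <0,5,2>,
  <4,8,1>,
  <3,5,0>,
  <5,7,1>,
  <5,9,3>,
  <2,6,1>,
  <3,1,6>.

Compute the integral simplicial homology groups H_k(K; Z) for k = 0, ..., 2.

Order the vertices as 0 < 1 < 2 < 3 < 4 < 5 < 6 < 7 < 8 < 9. Listing each simplex with vertices in this order, K has dimension 2 with simplices:

  0-simplices (10): [0], [1], [2], [3], [4], [5], [6], [7], [8], [9]
  1-simplices (30): (30 of them)
  2-simplices (20): (20 of them)

Hence C_0 ≅ Z^10, C_1 ≅ Z^30, C_2 ≅ Z^20.

Boundary ∂_1: C_1 → C_0 maps an edge to its endpoints' difference, ∂[p,q] = q − p. For instance
  ∂[2,5] = [5] − [2].
This gives a 10×30 integer matrix of rank 9; reducing to Smith normal form yields diagonal entries (1,1,1,1,1,1,1,1,1).

∂_2: C_2 → C_1 sends each 2-simplex [p,q,r] to [q,r] − [p,r] + [p,q]. For instance
  ∂[3,5,9] = [5,9] − [3,9] + [3,5],
  ∂[2,4,6] = [4,6] − [2,6] + [2,4].
The resulting 30×20 matrix has rank 20, and its Smith normal form has invariant factors (1,1,1,1,1,1,1,1,1,1,1,1,1,1,1,1,1,1,1,2).

Computing H_k = (kernel of ∂_k) / (image of ∂_{k+1}):

  H_0: rank C_0 − rank ∂_1 = 10 − 9 = 1, and the invariant factors of ∂_1 are all 1, so H_0 = Z.
  H_1: rank ker ∂_1 − rank ∂_2 = (30 − 9) − 20 = 1, and ∂_2 has invariant factor 2 > 1, so H_1 = Z ⊕ Z_2.
  H_2: rank ker ∂_2 − rank ∂_3 = (20 − 20) − 0 = 0, and there is no ∂_3, so H_2 = 0.

H_0 = Z,  H_1 = Z ⊕ Z_2,  H_2 = 0.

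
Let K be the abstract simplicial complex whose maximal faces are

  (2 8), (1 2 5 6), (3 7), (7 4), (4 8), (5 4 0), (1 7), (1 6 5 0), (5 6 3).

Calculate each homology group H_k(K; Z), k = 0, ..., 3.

H_0 ≅ Z,  H_1 ≅ Z^3,  H_2 = 0,  H_3 = 0.

Fix the vertex order 0 < 1 < 2 < 3 < 4 < 5 < 6 < 7 < 8 and write every simplex with vertices in increasing order. Then dim K = 3 and the simplices of K are:

  0-simplices (9): [0], [1], [2], [3], [4], [5], [6], [7], [8]
  1-simplices (18): [0,1], [0,4], [0,5], [0,6], [1,2], [1,5], [1,6], [1,7], [2,5], [2,6], [2,8], [3,5], [3,6], [3,7], [4,5], [4,7], [4,8], [5,6]
  2-simplices (9): [0,1,5], [0,1,6], [0,4,5], [0,5,6], [1,2,5], [1,2,6], [1,5,6], [2,5,6], [3,5,6]
  3-simplices (2): [0,1,5,6], [1,2,5,6]

Hence C_0 ≅ Z^9, C_1 ≅ Z^18, C_2 ≅ Z^9, C_3 ≅ Z^2.

Boundary ∂_1: C_1 → C_0 maps an edge to its endpoints' difference, ∂[p,q] = q − p.
The 9×18 boundary matrix has rank 8 and Smith normal form diag(1,1,1,1,1,1,1,1).

Boundary ∂_2: C_2 → C_1 sends each 2-simplex [p,q,r] to [q,r] − [p,r] + [p,q]. For instance
  ∂[0,1,5] = [1,5] − [0,5] + [0,1],
  ∂[0,5,6] = [5,6] − [0,6] + [0,5].
The 18×9 boundary matrix has rank 7 and Smith normal form diag(1,1,1,1,1,1,1).

The boundary map ∂_3: C_3 → C_2 sends each 3-simplex σ to the alternating sum Σ_i (−1)^i (σ with its i-th vertex removed). For instance
  ∂[1,2,5,6] = [2,5,6] − [1,5,6] + [1,2,6] − [1,2,5],
  ∂[0,1,5,6] = [1,5,6] − [0,5,6] + [0,1,6] − [0,1,5].
This gives a 9×2 integer matrix of rank 2; reducing to Smith normal form yields diagonal entries (1,1).

From H_k ≅ ker(∂_k) / im(∂_{k+1}) we obtain:

  H_0: rank C_0 − rank ∂_1 = 9 − 8 = 1, and the invariant factors of ∂_1 are all 1, so H_0 = Z.
  H_1: rank ker ∂_1 − rank ∂_2 = (18 − 8) − 7 = 3, and the invariant factors of ∂_2 are all 1, so H_1 = Z^3.
  H_2: rank ker ∂_2 − rank ∂_3 = (9 − 7) − 2 = 0, and the invariant factors of ∂_3 are all 1, so H_2 = 0.
  H_3: rank ker ∂_3 − rank ∂_4 = (2 − 2) − 0 = 0, and there is no ∂_4, so H_3 = 0.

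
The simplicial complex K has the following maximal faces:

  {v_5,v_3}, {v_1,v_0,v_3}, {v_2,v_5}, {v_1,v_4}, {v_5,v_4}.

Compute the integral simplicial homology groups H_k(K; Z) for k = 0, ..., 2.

H_0 = Z,  H_1 = Z,  H_2 = 0.

Order the vertices as v_0 < v_1 < v_2 < v_3 < v_4 < v_5. Listing each simplex with vertices in this order, K has dimension 2 with simplices:

  0-simplices (6): [v_0], [v_1], [v_2], [v_3], [v_4], [v_5]
  1-simplices (7): [v_0,v_1], [v_0,v_3], [v_1,v_3], [v_1,v_4], [v_2,v_5], [v_3,v_5], [v_4,v_5]
  2-simplices (1): [v_0,v_1,v_3]

so the chain groups are C_0 ≅ Z^6, C_1 ≅ Z^7, C_2 ≅ Z^1.

Boundary ∂_1: C_1 → C_0 is given by ∂[p,q] = [q] − [p]. For instance
  ∂[v_1,v_3] = [v_3] − [v_1].
The 6×7 boundary matrix has rank 5 and Smith normal form diag(1,1,1,1,1).

∂_2: C_2 → C_1 sends each 2-simplex [p,q,r] to [q,r] − [p,r] + [p,q]. For instance
  ∂[v_0,v_1,v_3] = [v_1,v_3] − [v_0,v_3] + [v_0,v_1].
This gives a 7×1 integer matrix of rank 1; reducing to Smith normal form yields diagonal entries (1).

Reading off H_k = ker ∂_k / im ∂_{k+1}:

  H_0: rank C_0 − rank ∂_1 = 6 − 5 = 1, and the invariant factors of ∂_1 are all 1, so H_0 ≅ Z.
  H_1: rank ker ∂_1 − rank ∂_2 = (7 − 5) − 1 = 1, and the invariant factors of ∂_2 are all 1, so H_1 ≅ Z.
  H_2: rank ker ∂_2 − rank ∂_3 = (1 − 1) − 0 = 0, and there is no ∂_3, so H_2 ≅ 0.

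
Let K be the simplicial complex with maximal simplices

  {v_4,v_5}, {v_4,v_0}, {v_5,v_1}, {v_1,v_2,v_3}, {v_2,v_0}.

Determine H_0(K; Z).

Take the total order v_0 < v_1 < v_2 < v_3 < v_4 < v_5 on the vertex set. Then K (dimension 2) consists of the simplices:

  0-simplices (6): [v_0], [v_1], [v_2], [v_3], [v_4], [v_5]
  1-simplices (7): [v_0,v_2], [v_0,v_4], [v_1,v_2], [v_1,v_3], [v_1,v_5], [v_2,v_3], [v_4,v_5]
  2-simplices (1): [v_1,v_2,v_3]

giving chain groups C_0 ≅ Z^6, C_1 ≅ Z^7, C_2 ≅ Z^1.

∂_1: C_1 → C_0 sends each edge [p,q] (with p < q) to q − p.
This gives a 6×7 integer matrix of rank 5; reducing to Smith normal form yields diagonal entries (1,1,1,1,1).

The boundary map ∂_2: C_2 → C_1 sends each 2-simplex [p,q,r] to [q,r] − [p,r] + [p,q]. For instance
  ∂[v_1,v_2,v_3] = [v_2,v_3] − [v_1,v_3] + [v_1,v_2].
As a 7×1 matrix over Z this has rank 1, with invariant factors (1).

Reading off H_k = ker ∂_k / im ∂_{k+1}:

  H_0: rank C_0 − rank ∂_1 = 6 − 5 = 1, and the invariant factors of ∂_1 are all 1, so H_0 ≅ Z.

H_0 = Z.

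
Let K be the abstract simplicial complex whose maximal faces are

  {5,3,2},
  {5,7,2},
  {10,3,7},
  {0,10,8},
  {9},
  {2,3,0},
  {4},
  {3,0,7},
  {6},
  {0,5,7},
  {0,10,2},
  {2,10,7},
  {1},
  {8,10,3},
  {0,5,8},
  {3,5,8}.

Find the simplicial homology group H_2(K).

H_2 = 0.

We work with the vertex ordering 0 < 1 < 2 < 3 < 4 < 5 < 6 < 7 < 8 < 9 < 10. The simplices of K, each written with vertices in increasing order, are:

  0-simplices (11): [0], [1], [2], [3], [4], [5], [6], [7], [8], [9], [10]
  1-simplices (18): [0,2], [0,3], [0,5], [0,7], [0,8], [0,10], [2,3], [2,5], [2,7], [2,10], [3,5], [3,7], [3,8], [3,10], [5,7], [5,8], [7,10], [8,10]
  2-simplices (12): [0,2,3], [0,2,10], [0,3,7], [0,5,7], [0,5,8], [0,8,10], [2,3,5], [2,5,7], [2,7,10], [3,5,8], [3,7,10], [3,8,10]

Hence C_0 ≅ Z^11, C_1 ≅ Z^18, C_2 ≅ Z^12.

The boundary map ∂_1: C_1 → C_0 maps an edge to its endpoints' difference, ∂[p,q] = q − p. For instance
  ∂[3,7] = [7] − [3].
This gives a 11×18 integer matrix of rank 6; reducing to Smith normal form yields diagonal entries (1,1,1,1,1,1).

Boundary ∂_2: C_2 → C_1 maps a triangle to the signed sum of its edges. For instance
  ∂[2,5,7] = [5,7] − [2,7] + [2,5],
  ∂[0,5,8] = [5,8] − [0,8] + [0,5].
The resulting 18×12 matrix has rank 12, and its Smith normal form has invariant factors (1,1,1,1,1,1,1,1,1,1,1,2).

Now H_k = ker ∂_k / im ∂_{k+1}, so:

  H_2: rank ker ∂_2 − rank ∂_3 = (12 − 12) − 0 = 0, and there is no ∂_3, so H_2 = 0.

(K is a triangulation of the disjoint union of a set of 4 points and the real projective plane RP^2.)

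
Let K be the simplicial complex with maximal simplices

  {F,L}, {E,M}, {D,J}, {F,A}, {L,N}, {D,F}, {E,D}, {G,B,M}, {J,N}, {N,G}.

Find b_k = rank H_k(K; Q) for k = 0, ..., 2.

Fix the vertex order A < B < D < E < F < G < J < L < M < N and write every simplex with vertices in increasing order. Then dim K = 2 and the simplices of K are:

  0-simplices (10): A, B, D, E, F, G, J, L, M, N
  1-simplices (12): AF, BG, BM, DE, DF, DJ, EM, FL, GM, GN, JN, LN
  2-simplices (1): BGM

so the chain groups are C_0 ≅ Z^10, C_1 ≅ Z^12, C_2 ≅ Z^1.

∂_1: C_1 → C_0 maps an edge to its endpoints' difference, ∂[p,q] = q − p. For instance
  ∂EM = M − E.
As a 10×12 matrix over Z this has rank 9, with invariant factors (1,1,1,1,1,1,1,1,1).

Boundary ∂_2: C_2 → C_1 maps a triangle to the signed sum of its edges. For instance
  ∂BGM = GM − BM + BG.
This gives a 12×1 integer matrix of rank 1; reducing to Smith normal form yields diagonal entries (1).

Now H_k = ker ∂_k / im ∂_{k+1}, so:

  H_0: rank C_0 − rank ∂_1 = 10 − 9 = 1, and the invariant factors of ∂_1 are all 1, so H_0 = Z.
  H_1: rank ker ∂_1 − rank ∂_2 = (12 − 9) − 1 = 2, and the invariant factors of ∂_2 are all 1, so H_1 = Z^2.
  H_2: rank ker ∂_2 − rank ∂_3 = (1 − 1) − 0 = 0, and there is no ∂_3, so H_2 = 0.

As a check, the Euler characteristic is 10 − 12 + 1 = -1, which agrees with 1 − 2 + 0 = -1.

Hence the Betti numbers are b_0 = 1, b_1 = 2, b_2 = 0.

b_0 = 1, b_1 = 2, b_2 = 0.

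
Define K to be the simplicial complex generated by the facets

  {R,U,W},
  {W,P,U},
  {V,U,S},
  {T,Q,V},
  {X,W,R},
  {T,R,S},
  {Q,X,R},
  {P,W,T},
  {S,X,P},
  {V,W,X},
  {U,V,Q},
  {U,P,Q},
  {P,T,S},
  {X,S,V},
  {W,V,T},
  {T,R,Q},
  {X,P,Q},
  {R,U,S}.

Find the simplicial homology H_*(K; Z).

H_0 ≅ Z,  H_1 ≅ Z^2,  H_2 ≅ Z.

Take the total order P < Q < R < S < T < U < V < W < X on the vertex set. Then K (dimension 2) consists of the simplices:

  0-simplices (9): P, Q, R, S, T, U, V, W, X
  1-simplices (27): PQ, PS, PT, PU, PW, PX, QR, QT, QU, QV, QX, RS, RT, RU, RW, RX, ST, SU, SV, SX, TV, TW, UV, UW, VW, VX, WX
  2-simplices (18): PQU, PQX, PST, PSX, PTW, PUW, QRT, QRX, QTV, QUV, RST, RSU, RUW, RWX, SUV, SVX, TVW, VWX

giving chain groups C_0 ≅ Z^9, C_1 ≅ Z^27, C_2 ≅ Z^18.

The boundary map ∂_1: C_1 → C_0 sends each edge [p,q] (with p < q) to q − p. For instance
  ∂UV = V − U.
As a 9×27 matrix over Z this has rank 8, with invariant factors (1,1,1,1,1,1,1,1).

∂_2: C_2 → C_1 maps a triangle to the signed sum of its edges. For instance
  ∂PTW = TW − PW + PT,
  ∂RST = ST − RT + RS.
The resulting 27×18 matrix has rank 17, and its Smith normal form has invariant factors (1,1,1,1,1,1,1,1,1,1,1,1,1,1,1,1,1).

Now H_k = ker ∂_k / im ∂_{k+1}, so:

  H_0: rank C_0 − rank ∂_1 = 9 − 8 = 1, and the invariant factors of ∂_1 are all 1, so H_0 ≅ Z.
  H_1: rank ker ∂_1 − rank ∂_2 = (27 − 8) − 17 = 2, and the invariant factors of ∂_2 are all 1, so H_1 ≅ Z^2.
  H_2: rank ker ∂_2 − rank ∂_3 = (18 − 17) − 0 = 1, and there is no ∂_3, so H_2 ≅ Z.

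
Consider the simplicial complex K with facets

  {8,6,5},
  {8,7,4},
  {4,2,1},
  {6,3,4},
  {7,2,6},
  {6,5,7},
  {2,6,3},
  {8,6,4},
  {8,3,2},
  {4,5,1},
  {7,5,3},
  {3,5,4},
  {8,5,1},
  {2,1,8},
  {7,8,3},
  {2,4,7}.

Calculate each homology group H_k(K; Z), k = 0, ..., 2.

Fix the vertex order 1 < 2 < 3 < 4 < 5 < 6 < 7 < 8 and write every simplex with vertices in increasing order. Then dim K = 2 and the simplices of K are:

  0-simplices (8): [1], [2], [3], [4], [5], [6], [7], [8]
  1-simplices (24): (24 of them)
  2-simplices (16): [1,2,4], [1,2,8], [1,4,5], [1,5,8], [2,3,6], [2,3,8], [2,4,7], [2,6,7], [3,4,5], [3,4,6], [3,5,7], [3,7,8], [4,6,8], [4,7,8], [5,6,7], [5,6,8]

Hence C_0 ≅ Z^8, C_1 ≅ Z^24, C_2 ≅ Z^16.

Boundary ∂_1: C_1 → C_0 sends each edge [p,q] (with p < q) to q − p.
The 8×24 boundary matrix has rank 7 and Smith normal form diag(1,1,1,1,1,1,1).

Boundary ∂_2: C_2 → C_1 maps a triangle to the signed sum of its edges. For instance
  ∂[3,4,5] = [4,5] − [3,5] + [3,4],
  ∂[5,6,7] = [6,7] − [5,7] + [5,6].
The resulting 24×16 matrix has rank 15, and its Smith normal form has invariant factors (1,1,1,1,1,1,1,1,1,1,1,1,1,1,1).

Reading off H_k = ker ∂_k / im ∂_{k+1}:

  H_0: rank C_0 − rank ∂_1 = 8 − 7 = 1, and the invariant factors of ∂_1 are all 1, so H_0 ≅ Z.
  H_1: rank ker ∂_1 − rank ∂_2 = (24 − 7) − 15 = 2, and the invariant factors of ∂_2 are all 1, so H_1 ≅ Z^2.
  H_2: rank ker ∂_2 − rank ∂_3 = (16 − 15) − 0 = 1, and there is no ∂_3, so H_2 ≅ Z.

H_0 ≅ Z,  H_1 ≅ Z^2,  H_2 ≅ Z.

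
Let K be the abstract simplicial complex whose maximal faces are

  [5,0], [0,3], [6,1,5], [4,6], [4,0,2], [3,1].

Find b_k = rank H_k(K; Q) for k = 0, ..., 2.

b_0 = 1, b_1 = 2, b_2 = 0.

Fix the vertex order 0 < 1 < 2 < 3 < 4 < 5 < 6 and write every simplex with vertices in increasing order. Then dim K = 2 and the simplices of K are:

  0-simplices (7): [0], [1], [2], [3], [4], [5], [6]
  1-simplices (10): [0,2], [0,3], [0,4], [0,5], [1,3], [1,5], [1,6], [2,4], [4,6], [5,6]
  2-simplices (2): [0,2,4], [1,5,6]

Hence C_0 ≅ Z^7, C_1 ≅ Z^10, C_2 ≅ Z^2.

The boundary map ∂_1: C_1 → C_0 sends each edge [p,q] (with p < q) to q − p.
As a 7×10 matrix over Z this has rank 6, with invariant factors (1,1,1,1,1,1).

The boundary map ∂_2: C_2 → C_1 sends each 2-simplex [p,q,r] to [q,r] − [p,r] + [p,q]. For instance
  ∂[0,2,4] = [2,4] − [0,4] + [0,2],
  ∂[1,5,6] = [5,6] − [1,6] + [1,5].
The 10×2 boundary matrix has rank 2 and Smith normal form diag(1,1).

Now H_k = ker ∂_k / im ∂_{k+1}, so:

  H_0: rank C_0 − rank ∂_1 = 7 − 6 = 1, and the invariant factors of ∂_1 are all 1, so H_0 = Z.
  H_1: rank ker ∂_1 − rank ∂_2 = (10 − 6) − 2 = 2, and the invariant factors of ∂_2 are all 1, so H_1 = Z^2.
  H_2: rank ker ∂_2 − rank ∂_3 = (2 − 2) − 0 = 0, and there is no ∂_3, so H_2 = 0.

Hence the Betti numbers are b_0 = 1, b_1 = 2, b_2 = 0.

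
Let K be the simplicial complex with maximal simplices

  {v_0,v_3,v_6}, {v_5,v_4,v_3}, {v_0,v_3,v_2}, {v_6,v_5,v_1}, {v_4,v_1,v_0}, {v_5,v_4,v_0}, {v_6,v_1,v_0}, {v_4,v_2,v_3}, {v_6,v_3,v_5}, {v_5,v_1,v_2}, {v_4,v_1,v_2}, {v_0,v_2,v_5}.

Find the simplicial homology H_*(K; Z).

H_0 ≅ Z,  H_1 ≅ Z/2,  H_2 = 0.

K has 7 vertices, 18 edges, 12 triangles.
rank ∂_0 = 0, rank ∂_1 = 6 ⇒ b_0 = 7 − 0 − 6 = 1; all invariant factors of ∂_1 are 1 so no torsion. So H_0 ≅ Z.
rank ∂_1 = 6, rank ∂_2 = 12 ⇒ b_1 = 18 − 6 − 12 = 0; ∂_2 has invariant factor(s) [2] giving torsion. So H_1 ≅ Z/2.
rank ∂_2 = 12, rank ∂_3 = 0 ⇒ b_2 = 12 − 12 − 0 = 0. So H_2 ≅ 0.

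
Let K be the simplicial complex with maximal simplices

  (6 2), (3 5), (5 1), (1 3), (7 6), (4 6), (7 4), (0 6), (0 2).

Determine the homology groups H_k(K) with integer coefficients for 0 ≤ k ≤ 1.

H_0 ≅ Z^2,  H_1 ≅ Z^3.

K has 8 vertices, 9 edges.
rank ∂_0 = 0, rank ∂_1 = 6 ⇒ b_0 = 8 − 0 − 6 = 2; all invariant factors of ∂_1 are 1 so no torsion. So H_0 ≅ Z^2.
rank ∂_1 = 6, rank ∂_2 = 0 ⇒ b_1 = 9 − 6 − 0 = 3. So H_1 ≅ Z^3.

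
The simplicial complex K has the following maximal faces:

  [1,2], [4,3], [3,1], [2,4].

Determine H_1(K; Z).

H_1 ≅ Z.

Take the total order 1 < 2 < 3 < 4 on the vertex set. Then K (dimension 1) consists of the simplices:

  0-simplices (4): [1], [2], [3], [4]
  1-simplices (4): [1,2], [1,3], [2,4], [3,4]

Hence C_0 ≅ Z^4, C_1 ≅ Z^4.

Boundary ∂_1: C_1 → C_0 sends each edge [p,q] (with p < q) to q − p.
As a 4×4 matrix over Z this has rank 3, with invariant factors (1,1,1).

From H_k ≅ ker(∂_k) / im(∂_{k+1}) we obtain:

  H_1: rank ker ∂_1 − rank ∂_2 = (4 − 3) − 0 = 1, and there is no ∂_2, so H_1 = Z.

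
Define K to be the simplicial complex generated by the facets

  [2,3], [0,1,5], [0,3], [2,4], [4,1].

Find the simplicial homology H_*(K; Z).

Order the vertices as 0 < 1 < 2 < 3 < 4 < 5. Listing each simplex with vertices in this order, K has dimension 2 with simplices:

  0-simplices (6): [0], [1], [2], [3], [4], [5]
  1-simplices (7): [0,1], [0,3], [0,5], [1,4], [1,5], [2,3], [2,4]
  2-simplices (1): [0,1,5]

so the chain groups are C_0 ≅ Z^6, C_1 ≅ Z^7, C_2 ≅ Z^1.

The boundary map ∂_1: C_1 → C_0 is given by ∂[p,q] = [q] − [p]. For instance
  ∂[0,5] = [5] − [0].
This gives a 6×7 integer matrix of rank 5; reducing to Smith normal form yields diagonal entries (1,1,1,1,1).

The boundary map ∂_2: C_2 → C_1 acts by ∂[p,q,r] = [q,r] − [p,r] + [p,q]. For instance
  ∂[0,1,5] = [1,5] − [0,5] + [0,1].
As a 7×1 matrix over Z this has rank 1, with invariant factors (1).

Computing H_k = (kernel of ∂_k) / (image of ∂_{k+1}):

  H_0: rank C_0 − rank ∂_1 = 6 − 5 = 1, and the invariant factors of ∂_1 are all 1, so H_0 = Z.
  H_1: rank ker ∂_1 − rank ∂_2 = (7 − 5) − 1 = 1, and the invariant factors of ∂_2 are all 1, so H_1 = Z.
  H_2: rank ker ∂_2 − rank ∂_3 = (1 − 1) − 0 = 0, and there is no ∂_3, so H_2 = 0.

H_0 ≅ Z,  H_1 ≅ Z,  H_2 = 0.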